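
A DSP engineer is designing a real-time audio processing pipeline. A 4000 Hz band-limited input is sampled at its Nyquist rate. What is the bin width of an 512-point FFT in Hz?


Step 1 — Nyquist sampling rate:
fs = 2 * fmax = 2 * 4000 = 8000 Hz

Step 2 — DFT bin spacing:
df = fs / N = 8000 / 512 = 15.625 Hz

15.625 Hz


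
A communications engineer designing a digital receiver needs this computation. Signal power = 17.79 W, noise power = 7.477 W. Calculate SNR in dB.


SNR in decibels:
SNR = 10 * log10(Ps / Pn)
    = 10 * log10(17.79 / 7.477)
    = 10 * log10(2.3793)
    = 10 * 0.3764
    = 3.76 dB

3.76 dB


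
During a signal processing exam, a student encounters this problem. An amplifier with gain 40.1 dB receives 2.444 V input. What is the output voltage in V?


Output voltage from dB gain:
V_out = V_in * 10^(gain_dB / 20)
      = 2.444 * 10^(40.1 / 20)
      = 2.444 * 101.157945
      = 247.23 V

247.23 V


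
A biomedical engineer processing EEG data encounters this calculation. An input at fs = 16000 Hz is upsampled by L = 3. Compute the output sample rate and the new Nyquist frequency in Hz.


Step 1 — output sample rate after interpolation by L:
fs_out = L * fs_in = 3 * 16000 = 48000 Hz

Step 2 — Nyquist frequency of the output stream:
f_Nyq = fs_out / 2 = 48000 / 2 = 24000.0 Hz

fs_out = 48000 Hz; f_Nyquist = 24000.0 Hz


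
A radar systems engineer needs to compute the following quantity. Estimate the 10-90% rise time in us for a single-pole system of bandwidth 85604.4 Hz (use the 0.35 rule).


Rise time from bandwidth relationship:
tr = 0.35 / BW
   = 0.35 / 85604.4
   = 4.088574886e-06 s
   = 4.0886 us

4.0886 us


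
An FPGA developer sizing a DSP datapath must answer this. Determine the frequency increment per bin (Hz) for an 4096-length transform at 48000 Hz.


DFT frequency resolution:
df = fs / N
   = 48000 / 4096
   = 11.7188 Hz

11.7188 Hz


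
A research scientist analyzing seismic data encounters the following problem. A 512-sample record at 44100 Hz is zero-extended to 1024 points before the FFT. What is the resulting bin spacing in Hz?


Frequency resolution after zero-padding:
N_padded = 512 * 2 = 1024
df = fs / N_padded
   = 44100 / 1024
   = 43.0664 Hz

43.0664 Hz


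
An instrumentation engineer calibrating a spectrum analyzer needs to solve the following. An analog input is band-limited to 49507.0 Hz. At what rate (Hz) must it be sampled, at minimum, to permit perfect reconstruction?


The Nyquist rate is twice the maximum frequency component.
fs_min = 2 * fmax
      = 2 * 49507.0
      = 99014.0 Hz

99014.0


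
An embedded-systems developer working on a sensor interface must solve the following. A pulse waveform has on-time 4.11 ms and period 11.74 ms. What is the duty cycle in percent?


Duty cycle as a percentage:
DC = (t_on / T) * 100
   = (4.11 / 11.74) * 100
   = 0.350085 * 100
   = 35.01 %

35.01 %


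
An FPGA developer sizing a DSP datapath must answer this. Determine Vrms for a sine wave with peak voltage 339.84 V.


RMS voltage for a sinusoidal waveform:
V_rms = V_peak / sqrt(2)
      = 339.84 / 1.414214
      = 240.303 V

240.303 V


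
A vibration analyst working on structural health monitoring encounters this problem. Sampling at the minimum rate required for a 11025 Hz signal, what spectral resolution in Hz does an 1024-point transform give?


Step 1 — Nyquist sampling rate:
fs = 2 * fmax = 2 * 11025 = 22050 Hz

Step 2 — DFT bin spacing:
df = fs / N = 22050 / 1024 = 21.5332 Hz

21.5332 Hz


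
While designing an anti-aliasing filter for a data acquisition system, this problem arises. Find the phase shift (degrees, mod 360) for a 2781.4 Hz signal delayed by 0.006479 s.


Phase shift from frequency and time delay:
phi = 360 * f * t_delay
    = 360 * 2781.4 * 0.006479
    = 6487.45 degrees
    mod 360 = 7.45 degrees

7.45 degrees


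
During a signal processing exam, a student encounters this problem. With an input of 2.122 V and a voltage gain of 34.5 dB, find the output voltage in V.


Output voltage from dB gain:
V_out = V_in * 10^(gain_dB / 20)
      = 2.122 * 10^(34.5 / 20)
      = 2.122 * 53.088444
      = 112.6537 V

112.6537 V


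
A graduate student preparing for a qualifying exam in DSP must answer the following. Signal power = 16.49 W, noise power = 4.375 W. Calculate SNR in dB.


SNR in decibels:
SNR = 10 * log10(Ps / Pn)
    = 10 * log10(16.49 / 4.375)
    = 10 * log10(3.7691)
    = 10 * 0.5762
    = 5.76 dB

5.76 dB


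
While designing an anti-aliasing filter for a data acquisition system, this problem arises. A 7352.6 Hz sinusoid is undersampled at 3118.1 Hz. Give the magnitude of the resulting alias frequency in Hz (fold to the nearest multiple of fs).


Compute the nearest integer multiple of fs to the signal:
n = round(7352.6 / 3118.1) = 2
f_alias = |7352.6 - 2 * 3118.1|
        = |7352.6 - 6236.2|
        = 1116.4 Hz

1116.4


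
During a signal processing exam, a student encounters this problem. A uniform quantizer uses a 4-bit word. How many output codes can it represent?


Number of quantization levels = 2^N
= 2^4
= 16

16


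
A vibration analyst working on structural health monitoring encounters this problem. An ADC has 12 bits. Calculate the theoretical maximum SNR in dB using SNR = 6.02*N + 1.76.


Theoretical SNR for a full-scale sinusoid:
SNR = 6.02 * N + 1.76
    = 6.02 * 12 + 1.76
    = 72.24 + 1.76
    = 74.0 dB

74.0 dB


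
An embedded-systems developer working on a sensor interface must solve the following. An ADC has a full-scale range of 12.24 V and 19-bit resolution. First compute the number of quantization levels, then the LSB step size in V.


Step 1 — number of quantization levels:
L = 2^N = 2^19 = 524288

Step 2 — LSB step size:
delta = Vfs / L
      = 12.24 / 524288
      = 2.335e-05 V

Levels = 524288; step size = 2.335e-05 V


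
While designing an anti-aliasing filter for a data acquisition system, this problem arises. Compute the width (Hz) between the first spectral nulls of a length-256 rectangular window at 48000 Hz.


Main lobe width for a rectangular window:
Width = 2 * fs / N
      = 2 * 48000 / 256
      = 96000 / 256
      = 375.0 Hz

375.0 Hz


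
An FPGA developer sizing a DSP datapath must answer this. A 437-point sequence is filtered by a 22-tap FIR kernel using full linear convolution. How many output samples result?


Linear convolution output length:
L = N + M - 1
  = 437 + 22 - 1
  = 458 samples

458


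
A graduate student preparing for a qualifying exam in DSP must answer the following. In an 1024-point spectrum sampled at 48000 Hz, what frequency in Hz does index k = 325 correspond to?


Frequency of DFT bin k:
f_k = k * fs / N
    = 325 * 48000 / 1024
    = 15600000 / 1024
    = 15234.375 Hz

15234.375 Hz


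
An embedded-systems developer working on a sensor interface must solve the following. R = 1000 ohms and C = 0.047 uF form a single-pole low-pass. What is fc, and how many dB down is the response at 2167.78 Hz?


Step 1 — cutoff frequency:
fc = 1 / (2*pi*R*C)
C = 0.047 uF = 4.7e-08 F
fc = 1 / (2*pi*1000*4.7e-08)
   = 3386.275 Hz

Step 2 — magnitude at f = 2167.78 Hz:
|H(f)| = 1 / sqrt(1 + (f/fc)^2)
f/fc = 2167.78 / 3386.275 = 0.640167
|H| = 1 / sqrt(1 + 0.409814) = 0.8422075
|H|_dB = 20*log10(0.8422075) = -1.49 dB

fc = 3386.275 Hz; |H(2167.78 Hz)| = -1.49 dB


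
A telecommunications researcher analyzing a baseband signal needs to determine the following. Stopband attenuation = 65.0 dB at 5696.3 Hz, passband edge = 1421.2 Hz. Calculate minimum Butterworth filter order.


Butterworth filter order formula:
n = log10(10^(A/10) - 1) / (2 * log10(f_stop/f_pass))
10^(65.0/10) - 1 = 3162276.6602
f_stop/f_pass = 5696.3 / 1421.2 = 4.0081
n = 5.3903 -> ceil = 6

6


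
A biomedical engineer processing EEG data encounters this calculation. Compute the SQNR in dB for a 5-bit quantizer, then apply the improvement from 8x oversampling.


Step 1 — baseline SQNR at Nyquist:
SQNR_base = 6.02*N + 1.76
          = 6.02*5 + 1.76
          = 31.86 dB

Step 2 — oversampling processing gain:
G = 10*log10(OSR) = 10*log10(8) = 9.03 dB

Step 3 — total:
SQNR_total = 31.86 + 9.03 = 40.89 dB

Base SQNR = 31.86 dB; oversampled SQNR = 40.89 dB


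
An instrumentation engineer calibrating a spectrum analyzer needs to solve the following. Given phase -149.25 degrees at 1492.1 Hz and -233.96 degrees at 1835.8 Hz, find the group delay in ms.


Group delay from phase difference:
tau = -d(phi)/d(omega)
d(phi) = -84.71 deg = -1.478468 rad
d(omega) = 2*pi*(1835.8 - 1492.1) = 2159.5308 rad/s
tau = -(-1.478468) / 2159.5308
    = 0.6846 ms

0.6846 ms


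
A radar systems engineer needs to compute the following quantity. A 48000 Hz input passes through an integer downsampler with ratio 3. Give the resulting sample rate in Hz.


Decimation reduces the sample rate:
fs_out = fs_in / M
       = 48000 / 3
       = 16000.0 Hz

16000.0 Hz


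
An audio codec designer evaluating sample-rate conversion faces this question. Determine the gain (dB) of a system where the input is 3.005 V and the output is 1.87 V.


Voltage gain in dB:
G = 20 * log10(Vout / Vin)
  = 20 * log10(1.87 / 3.005)
  = 20 * log10(0.622296)
  = 20 * -0.206003
  = -4.12 dB

-4.12 dB


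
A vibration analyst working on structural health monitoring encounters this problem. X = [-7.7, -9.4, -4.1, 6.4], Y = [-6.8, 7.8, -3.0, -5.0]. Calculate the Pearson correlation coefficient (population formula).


Pearson correlation coefficient (population):
r = cov(X,Y) / (std(X) * std(Y))
Mean X = -3.7, Mean Y = -1.75
Cov(X,Y) = -16.64
Std(X) = 6.137182, Std(Y) = 5.675165
r = -0.4778

-0.4778


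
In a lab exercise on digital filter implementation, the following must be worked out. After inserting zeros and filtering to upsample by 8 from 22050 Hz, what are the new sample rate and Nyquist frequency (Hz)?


Step 1 — output sample rate after interpolation by L:
fs_out = L * fs_in = 8 * 22050 = 176400 Hz

Step 2 — Nyquist frequency of the output stream:
f_Nyq = fs_out / 2 = 176400 / 2 = 88200.0 Hz

fs_out = 176400 Hz; f_Nyquist = 88200.0 Hz


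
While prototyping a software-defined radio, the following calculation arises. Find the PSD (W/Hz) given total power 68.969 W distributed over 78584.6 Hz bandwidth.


Power spectral density:
PSD = P / BW
    = 68.969 / 78584.6
    = 0.00087764 W/Hz

0.00087764 W/Hz


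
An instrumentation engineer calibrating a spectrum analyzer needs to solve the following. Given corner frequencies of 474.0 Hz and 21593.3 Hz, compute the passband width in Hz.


Bandwidth is the difference of -3dB frequencies:
BW = f_high - f_low
   = 21593.3 - 474.0
   = 21119.3 Hz

21119.3 Hz


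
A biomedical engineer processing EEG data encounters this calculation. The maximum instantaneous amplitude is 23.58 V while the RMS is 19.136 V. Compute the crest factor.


Crest factor is the ratio of peak to RMS:
CF = V_peak / V_rms
   = 23.58 / 19.136
   = 1.2322

1.2322


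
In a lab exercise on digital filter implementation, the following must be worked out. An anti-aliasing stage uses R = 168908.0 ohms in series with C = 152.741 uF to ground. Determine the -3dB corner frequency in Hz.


Cutoff frequency of a first-order RC filter:
fc = 1 / (2 * pi * R * C)
C = 152.741 uF = 0.000152741 F
fc = 1 / (2 * pi * 168908.0 * 0.000152741)
   = 1 / 162.10100878302
   = 0.006169 Hz

0.006169 Hz


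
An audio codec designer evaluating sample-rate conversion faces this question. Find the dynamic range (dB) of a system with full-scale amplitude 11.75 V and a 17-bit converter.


Dynamic range from full-scale to LSB:
V_min = V_max / 2^bits = 11.75 / 2^17
DR = 20 * log10(V_max / V_min)
   = 20 * log10(2^17)
   = 20 * 17 * log10(2)
   = 102.35 dB

102.35 dB


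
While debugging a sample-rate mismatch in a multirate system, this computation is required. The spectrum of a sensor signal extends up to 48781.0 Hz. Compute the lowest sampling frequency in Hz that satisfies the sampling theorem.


The Nyquist rate is twice the maximum frequency component.
fs_min = 2 * fmax
      = 2 * 48781.0
      = 97562.0 Hz

97562.0


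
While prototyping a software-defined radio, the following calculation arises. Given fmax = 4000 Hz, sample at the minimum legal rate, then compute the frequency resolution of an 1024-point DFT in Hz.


Step 1 — Nyquist sampling rate:
fs = 2 * fmax = 2 * 4000 = 8000 Hz

Step 2 — DFT bin spacing:
df = fs / N = 8000 / 1024 = 7.8125 Hz

7.8125 Hz


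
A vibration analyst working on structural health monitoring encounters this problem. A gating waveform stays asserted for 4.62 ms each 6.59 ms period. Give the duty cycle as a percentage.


Duty cycle as a percentage:
DC = (t_on / T) * 100
   = (4.62 / 6.59) * 100
   = 0.701062 * 100
   = 70.11 %

70.11 %


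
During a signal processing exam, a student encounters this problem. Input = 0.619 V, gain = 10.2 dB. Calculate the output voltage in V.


Output voltage from dB gain:
V_out = V_in * 10^(gain_dB / 20)
      = 0.619 * 10^(10.2 / 20)
      = 0.619 * 3.235937
      = 2.003 V

2.003 V


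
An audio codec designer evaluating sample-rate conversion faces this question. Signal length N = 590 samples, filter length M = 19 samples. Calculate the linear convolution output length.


Linear convolution output length:
L = N + M - 1
  = 590 + 19 - 1
  = 608 samples

608


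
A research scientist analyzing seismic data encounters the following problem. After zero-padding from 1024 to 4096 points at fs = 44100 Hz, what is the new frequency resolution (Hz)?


Frequency resolution after zero-padding:
N_padded = 1024 * 4 = 4096
df = fs / N_padded
   = 44100 / 4096
   = 10.7666 Hz

10.7666 Hz


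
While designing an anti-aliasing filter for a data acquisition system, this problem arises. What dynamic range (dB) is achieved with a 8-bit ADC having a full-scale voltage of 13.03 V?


Dynamic range from full-scale to LSB:
V_min = V_max / 2^bits = 13.03 / 2^8
DR = 20 * log10(V_max / V_min)
   = 20 * log10(2^8)
   = 20 * 8 * log10(2)
   = 48.16 dB

48.16 dB


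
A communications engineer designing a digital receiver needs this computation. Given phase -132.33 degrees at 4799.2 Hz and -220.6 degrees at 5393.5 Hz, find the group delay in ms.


Group delay from phase difference:
tau = -d(phi)/d(omega)
d(phi) = -88.27 deg = -1.540602 rad
d(omega) = 2*pi*(5393.5 - 4799.2) = 3734.097 rad/s
tau = -(-1.540602) / 3734.097
    = 0.4126 ms

0.4126 ms


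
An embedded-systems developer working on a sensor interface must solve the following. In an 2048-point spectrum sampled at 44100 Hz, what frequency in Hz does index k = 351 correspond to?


Frequency of DFT bin k:
f_k = k * fs / N
    = 351 * 44100 / 2048
    = 15479100 / 2048
    = 7558.154 Hz

7558.154 Hz


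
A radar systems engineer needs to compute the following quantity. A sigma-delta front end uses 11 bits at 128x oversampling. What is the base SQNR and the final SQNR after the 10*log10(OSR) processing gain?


Step 1 — baseline SQNR at Nyquist:
SQNR_base = 6.02*N + 1.76
          = 6.02*11 + 1.76
          = 67.98 dB

Step 2 — oversampling processing gain:
G = 10*log10(OSR) = 10*log10(128) = 21.07 dB

Step 3 — total:
SQNR_total = 67.98 + 21.07 = 89.05 dB

Base SQNR = 67.98 dB; oversampled SQNR = 89.05 dB


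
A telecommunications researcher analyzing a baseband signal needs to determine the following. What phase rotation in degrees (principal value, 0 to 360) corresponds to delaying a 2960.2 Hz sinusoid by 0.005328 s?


Phase shift from frequency and time delay:
phi = 360 * f * t_delay
    = 360 * 2960.2 * 0.005328
    = 5677.9 degrees
    mod 360 = 277.9 degrees

277.9 degrees


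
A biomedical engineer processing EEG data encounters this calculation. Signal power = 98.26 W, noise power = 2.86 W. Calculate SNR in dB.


SNR in decibels:
SNR = 10 * log10(Ps / Pn)
    = 10 * log10(98.26 / 2.86)
    = 10 * log10(34.3566)
    = 10 * 1.536
    = 15.36 dB

15.36 dB


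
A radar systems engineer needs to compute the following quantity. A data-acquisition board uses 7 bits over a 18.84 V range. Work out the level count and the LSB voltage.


Step 1 — number of quantization levels:
L = 2^N = 2^7 = 128

Step 2 — LSB step size:
delta = Vfs / L
      = 18.84 / 128
      = 0.1471875 V

Levels = 128; step size = 0.1471875 V


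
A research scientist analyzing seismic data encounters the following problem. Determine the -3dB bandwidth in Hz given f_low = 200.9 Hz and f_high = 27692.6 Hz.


Bandwidth is the difference of -3dB frequencies:
BW = f_high - f_low
   = 27692.6 - 200.9
   = 27491.7 Hz

27491.7 Hz


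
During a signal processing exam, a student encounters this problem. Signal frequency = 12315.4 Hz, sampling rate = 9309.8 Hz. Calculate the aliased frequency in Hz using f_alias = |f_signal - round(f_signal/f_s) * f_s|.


Compute the nearest integer multiple of fs to the signal:
n = round(12315.4 / 9309.8) = 1
f_alias = |12315.4 - 1 * 9309.8|
        = |12315.4 - 9309.8|
        = 3005.6 Hz

3005.6


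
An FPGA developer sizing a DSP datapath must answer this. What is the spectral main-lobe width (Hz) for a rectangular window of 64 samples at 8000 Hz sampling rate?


Main lobe width for a rectangular window:
Width = 2 * fs / N
      = 2 * 8000 / 64
      = 16000 / 64
      = 250.0 Hz

250.0 Hz


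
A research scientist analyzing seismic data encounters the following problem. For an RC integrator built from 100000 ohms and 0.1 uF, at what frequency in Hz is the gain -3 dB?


Cutoff frequency of a first-order RC filter:
fc = 1 / (2 * pi * R * C)
C = 0.1 uF = 1e-07 F
fc = 1 / (2 * pi * 100000 * 1e-07)
   = 1 / 0.062831853071796
   = 15.915494 Hz

15.915494 Hz


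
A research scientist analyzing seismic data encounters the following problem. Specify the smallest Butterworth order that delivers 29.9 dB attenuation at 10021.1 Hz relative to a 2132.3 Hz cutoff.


Butterworth filter order formula:
n = log10(10^(A/10) - 1) / (2 * log10(f_stop/f_pass))
10^(29.9/10) - 1 = 976.2372
f_stop/f_pass = 10021.1 / 2132.3 = 4.6997
n = 2.2241 -> ceil = 3

3


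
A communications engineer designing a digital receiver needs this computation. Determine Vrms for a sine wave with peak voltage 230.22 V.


RMS voltage for a sinusoidal waveform:
V_rms = V_peak / sqrt(2)
      = 230.22 / 1.414214
      = 162.79 V

162.79 V


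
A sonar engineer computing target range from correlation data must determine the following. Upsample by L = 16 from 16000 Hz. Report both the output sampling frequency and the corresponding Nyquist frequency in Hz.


Step 1 — output sample rate after interpolation by L:
fs_out = L * fs_in = 16 * 16000 = 256000 Hz

Step 2 — Nyquist frequency of the output stream:
f_Nyq = fs_out / 2 = 256000 / 2 = 128000.0 Hz

fs_out = 256000 Hz; f_Nyquist = 128000.0 Hz


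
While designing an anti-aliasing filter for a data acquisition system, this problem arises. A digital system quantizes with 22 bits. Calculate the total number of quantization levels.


Number of quantization levels = 2^N
= 2^22
= 4194304

4194304


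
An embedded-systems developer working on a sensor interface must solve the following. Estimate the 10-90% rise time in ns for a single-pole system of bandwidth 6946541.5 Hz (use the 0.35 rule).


Rise time from bandwidth relationship:
tr = 0.35 / BW
   = 0.35 / 6946541.5
   = 5.0384785e-08 s
   = 50.3848 ns

50.3848 ns


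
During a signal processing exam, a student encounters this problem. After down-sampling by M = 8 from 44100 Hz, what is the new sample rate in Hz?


Decimation reduces the sample rate:
fs_out = fs_in / M
       = 44100 / 8
       = 5512.5 Hz

5512.5 Hz


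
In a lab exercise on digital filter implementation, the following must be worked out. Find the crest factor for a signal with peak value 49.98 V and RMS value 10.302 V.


Crest factor is the ratio of peak to RMS:
CF = V_peak / V_rms
   = 49.98 / 10.302
   = 4.8515

4.8515


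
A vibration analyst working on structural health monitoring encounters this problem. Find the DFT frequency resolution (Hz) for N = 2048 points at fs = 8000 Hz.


DFT frequency resolution:
df = fs / N
   = 8000 / 2048
   = 3.9062 Hz

3.9062 Hz


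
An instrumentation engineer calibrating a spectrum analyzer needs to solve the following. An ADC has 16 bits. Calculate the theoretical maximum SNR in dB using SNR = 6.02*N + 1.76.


Theoretical SNR for a full-scale sinusoid:
SNR = 6.02 * N + 1.76
    = 6.02 * 16 + 1.76
    = 96.32 + 1.76
    = 98.08 dB

98.08 dB


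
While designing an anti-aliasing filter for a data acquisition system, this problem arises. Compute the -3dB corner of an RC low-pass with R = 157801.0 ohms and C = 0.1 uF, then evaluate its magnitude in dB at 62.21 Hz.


Step 1 — cutoff frequency:
fc = 1 / (2*pi*R*C)
C = 0.1 uF = 1e-07 F
fc = 1 / (2*pi*157801.0*1e-07)
   = 10.0858 Hz

Step 2 — magnitude at f = 62.21 Hz:
|H(f)| = 1 / sqrt(1 + (f/fc)^2)
f/fc = 62.21 / 10.0858 = 6.168078
|H| = 1 / sqrt(1 + 38.045186) = 0.1600355
|H|_dB = 20*log10(0.1600355) = -15.92 dB

fc = 10.0858 Hz; |H(62.21 Hz)| = -15.92 dB


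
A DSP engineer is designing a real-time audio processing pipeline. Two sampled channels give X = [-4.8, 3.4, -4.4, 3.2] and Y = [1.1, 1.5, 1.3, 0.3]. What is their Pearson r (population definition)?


Pearson correlation coefficient (population):
r = cov(X,Y) / (std(X) * std(Y))
Mean X = -0.65, Mean Y = 1.05
Cov(X,Y) = -0.5525
Std(X) = 3.953163, Std(Y) = 0.455522
r = -0.3068

-0.3068


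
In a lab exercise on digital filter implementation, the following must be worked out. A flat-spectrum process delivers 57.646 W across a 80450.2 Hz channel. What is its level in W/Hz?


Power spectral density:
PSD = P / BW
    = 57.646 / 80450.2
    = 0.00071654 W/Hz

0.00071654 W/Hz


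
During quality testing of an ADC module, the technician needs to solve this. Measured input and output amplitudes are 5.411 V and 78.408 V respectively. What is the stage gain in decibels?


Voltage gain in dB:
G = 20 * log10(Vout / Vin)
  = 20 * log10(78.408 / 5.411)
  = 20 * log10(14.490482)
  = 20 * 1.161083
  = 23.22 dB

23.22 dB


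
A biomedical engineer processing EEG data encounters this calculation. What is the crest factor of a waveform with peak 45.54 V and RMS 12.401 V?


Crest factor is the ratio of peak to RMS:
CF = V_peak / V_rms
   = 45.54 / 12.401
   = 3.6723

3.6723


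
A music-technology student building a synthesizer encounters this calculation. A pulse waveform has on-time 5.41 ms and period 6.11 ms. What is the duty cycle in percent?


Duty cycle as a percentage:
DC = (t_on / T) * 100
   = (5.41 / 6.11) * 100
   = 0.885434 * 100
   = 88.54 %

88.54 %


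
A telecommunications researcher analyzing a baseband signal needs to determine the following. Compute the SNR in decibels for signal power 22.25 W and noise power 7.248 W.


SNR in decibels:
SNR = 10 * log10(Ps / Pn)
    = 10 * log10(22.25 / 7.248)
    = 10 * log10(3.0698)
    = 10 * 0.4871
    = 4.87 dB

4.87 dB


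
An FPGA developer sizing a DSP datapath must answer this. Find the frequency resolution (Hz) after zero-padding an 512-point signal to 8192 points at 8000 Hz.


Frequency resolution after zero-padding:
N_padded = 512 * 16 = 8192
df = fs / N_padded
   = 8000 / 8192
   = 0.9766 Hz

0.9766 Hz


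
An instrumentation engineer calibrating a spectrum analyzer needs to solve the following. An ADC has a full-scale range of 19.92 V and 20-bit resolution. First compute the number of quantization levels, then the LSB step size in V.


Step 1 — number of quantization levels:
L = 2^N = 2^20 = 1048576

Step 2 — LSB step size:
delta = Vfs / L
      = 19.92 / 1048576
      = 1.9e-05 V

Levels = 1048576; step size = 1.9e-05 V


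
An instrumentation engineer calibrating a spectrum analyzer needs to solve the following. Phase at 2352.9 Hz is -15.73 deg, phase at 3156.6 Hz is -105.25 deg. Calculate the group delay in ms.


Group delay from phase difference:
tau = -d(phi)/d(omega)
d(phi) = -89.52 deg = -1.562419 rad
d(omega) = 2*pi*(3156.6 - 2352.9) = 5049.796 rad/s
tau = -(-1.562419) / 5049.796
    = 0.3094 ms

0.3094 ms


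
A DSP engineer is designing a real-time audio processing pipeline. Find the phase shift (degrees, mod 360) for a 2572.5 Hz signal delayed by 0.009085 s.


Phase shift from frequency and time delay:
phi = 360 * f * t_delay
    = 360 * 2572.5 * 0.009085
    = 8413.62 degrees
    mod 360 = 133.62 degrees

133.62 degrees


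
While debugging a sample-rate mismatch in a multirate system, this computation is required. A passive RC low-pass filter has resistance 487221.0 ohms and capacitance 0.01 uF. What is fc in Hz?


Cutoff frequency of a first-order RC filter:
fc = 1 / (2 * pi * R * C)
C = 0.01 uF = 1e-08 F
fc = 1 / (2 * pi * 487221.0 * 1e-08)
   = 1 / 0.030612998285493
   = 32.665863 Hz

32.665863 Hz


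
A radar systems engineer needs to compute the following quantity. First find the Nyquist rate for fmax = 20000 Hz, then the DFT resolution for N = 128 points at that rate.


Step 1 — Nyquist sampling rate:
fs = 2 * fmax = 2 * 20000 = 40000 Hz

Step 2 — DFT bin spacing:
df = fs / N = 40000 / 128 = 312.5 Hz

312.5 Hz


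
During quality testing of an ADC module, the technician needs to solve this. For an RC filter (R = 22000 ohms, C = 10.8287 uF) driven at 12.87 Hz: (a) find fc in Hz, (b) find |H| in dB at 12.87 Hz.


Step 1 — cutoff frequency:
fc = 1 / (2*pi*R*C)
C = 10.8287 uF = 1.08287e-05 F
fc = 1 / (2*pi*22000*1.08287e-05)
   = 0.668069 Hz

Step 2 — magnitude at f = 12.87 Hz:
|H(f)| = 1 / sqrt(1 + (f/fc)^2)
f/fc = 12.87 / 0.668069 = 19.264477
|H| = 1 / sqrt(1 + 371.120074) = 0.0518392
|H|_dB = 20*log10(0.0518392) = -25.71 dB

fc = 0.668069 Hz; |H(12.87 Hz)| = -25.71 dB


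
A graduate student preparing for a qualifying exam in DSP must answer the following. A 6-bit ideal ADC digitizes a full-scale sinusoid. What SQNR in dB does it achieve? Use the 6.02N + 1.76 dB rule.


Theoretical SNR for a full-scale sinusoid:
SNR = 6.02 * N + 1.76
    = 6.02 * 6 + 1.76
    = 36.12 + 1.76
    = 37.88 dB

37.88 dB


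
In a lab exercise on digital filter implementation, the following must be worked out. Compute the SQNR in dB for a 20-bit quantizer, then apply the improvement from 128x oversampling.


Step 1 — baseline SQNR at Nyquist:
SQNR_base = 6.02*N + 1.76
          = 6.02*20 + 1.76
          = 122.16 dB

Step 2 — oversampling processing gain:
G = 10*log10(OSR) = 10*log10(128) = 21.07 dB

Step 3 — total:
SQNR_total = 122.16 + 21.07 = 143.23 dB

Base SQNR = 122.16 dB; oversampled SQNR = 143.23 dB


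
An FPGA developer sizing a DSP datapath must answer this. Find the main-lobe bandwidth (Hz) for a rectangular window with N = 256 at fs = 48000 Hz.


Main lobe width for a rectangular window:
Width = 2 * fs / N
      = 2 * 48000 / 256
      = 96000 / 256
      = 375.0 Hz

375.0 Hz


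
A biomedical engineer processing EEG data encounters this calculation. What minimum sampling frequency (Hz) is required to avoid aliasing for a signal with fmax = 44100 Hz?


The Nyquist rate is twice the maximum frequency component.
fs_min = 2 * fmax
      = 2 * 44100
      = 88200 Hz

88200


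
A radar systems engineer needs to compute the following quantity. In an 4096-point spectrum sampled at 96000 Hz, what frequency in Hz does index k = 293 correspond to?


Frequency of DFT bin k:
f_k = k * fs / N
    = 293 * 96000 / 4096
    = 28128000 / 4096
    = 6867.188 Hz

6867.188 Hz


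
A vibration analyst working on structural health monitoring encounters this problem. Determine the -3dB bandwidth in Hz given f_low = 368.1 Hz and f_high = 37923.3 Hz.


Bandwidth is the difference of -3dB frequencies:
BW = f_high - f_low
   = 37923.3 - 368.1
   = 37555.2 Hz

37555.2 Hz


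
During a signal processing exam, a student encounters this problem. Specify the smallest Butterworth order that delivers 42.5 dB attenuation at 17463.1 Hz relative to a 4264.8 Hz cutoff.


Butterworth filter order formula:
n = log10(10^(A/10) - 1) / (2 * log10(f_stop/f_pass))
10^(42.5/10) - 1 = 17781.7941
f_stop/f_pass = 17463.1 / 4264.8 = 4.0947
n = 3.4709 -> ceil = 4

4


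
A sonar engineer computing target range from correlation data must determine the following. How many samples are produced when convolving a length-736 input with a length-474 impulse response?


Linear convolution output length:
L = N + M - 1
  = 736 + 474 - 1
  = 1209 samples

1209


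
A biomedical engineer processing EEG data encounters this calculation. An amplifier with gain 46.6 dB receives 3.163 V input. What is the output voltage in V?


Output voltage from dB gain:
V_out = V_in * 10^(gain_dB / 20)
      = 3.163 * 10^(46.6 / 20)
      = 3.163 * 213.796209
      = 676.2374 V

676.2374 V


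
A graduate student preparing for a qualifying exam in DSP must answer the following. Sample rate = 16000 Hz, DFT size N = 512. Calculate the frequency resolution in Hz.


DFT frequency resolution:
df = fs / N
   = 16000 / 512
   = 31.25 Hz

31.25 Hz


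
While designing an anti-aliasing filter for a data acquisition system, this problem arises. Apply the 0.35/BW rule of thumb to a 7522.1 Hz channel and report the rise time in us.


Rise time from bandwidth relationship:
tr = 0.35 / BW
   = 0.35 / 7522.1
   = 4.652955956e-05 s
   = 46.5296 us

46.5296 us


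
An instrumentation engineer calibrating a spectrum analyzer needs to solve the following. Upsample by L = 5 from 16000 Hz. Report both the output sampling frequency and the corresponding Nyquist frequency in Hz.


Step 1 — output sample rate after interpolation by L:
fs_out = L * fs_in = 5 * 16000 = 80000 Hz

Step 2 — Nyquist frequency of the output stream:
f_Nyq = fs_out / 2 = 80000 / 2 = 40000.0 Hz

fs_out = 80000 Hz; f_Nyquist = 40000.0 Hz


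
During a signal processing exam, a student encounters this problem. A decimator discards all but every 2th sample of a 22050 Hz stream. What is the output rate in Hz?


Decimation reduces the sample rate:
fs_out = fs_in / M
       = 22050 / 2
       = 11025.0 Hz

11025.0 Hz


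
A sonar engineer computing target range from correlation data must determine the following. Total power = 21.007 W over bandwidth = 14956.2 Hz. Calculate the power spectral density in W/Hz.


Power spectral density:
PSD = P / BW
    = 21.007 / 14956.2
    = 0.00140457 W/Hz

0.00140457 W/Hz


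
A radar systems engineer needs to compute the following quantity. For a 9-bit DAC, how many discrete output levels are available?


Number of quantization levels = 2^N
= 2^9
= 512

512


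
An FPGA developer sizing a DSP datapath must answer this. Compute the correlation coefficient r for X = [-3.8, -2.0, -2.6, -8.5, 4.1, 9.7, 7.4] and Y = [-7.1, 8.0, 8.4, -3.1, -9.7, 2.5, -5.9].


Pearson correlation coefficient (population):
r = cov(X,Y) / (std(X) * std(Y))
Mean X = 0.6143, Mean Y = -0.9857
Cov(X,Y) = -5.635918
Std(X) = 6.099983, Std(Y) = 6.792102
r = -0.136

-0.136


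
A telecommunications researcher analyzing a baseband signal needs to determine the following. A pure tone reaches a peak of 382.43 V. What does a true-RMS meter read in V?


RMS voltage for a sinusoidal waveform:
V_rms = V_peak / sqrt(2)
      = 382.43 / 1.414214
      = 270.419 V

270.419 V


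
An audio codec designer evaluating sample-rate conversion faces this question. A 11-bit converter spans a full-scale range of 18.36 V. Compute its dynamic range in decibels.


Dynamic range from full-scale to LSB:
V_min = V_max / 2^bits = 18.36 / 2^11
DR = 20 * log10(V_max / V_min)
   = 20 * log10(2^11)
   = 20 * 11 * log10(2)
   = 66.23 dB

66.23 dB


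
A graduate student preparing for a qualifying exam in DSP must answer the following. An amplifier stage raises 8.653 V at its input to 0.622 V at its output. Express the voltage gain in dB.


Voltage gain in dB:
G = 20 * log10(Vout / Vin)
  = 20 * log10(0.622 / 8.653)
  = 20 * log10(0.071883)
  = 20 * -1.143376
  = -22.87 dB

-22.87 dB


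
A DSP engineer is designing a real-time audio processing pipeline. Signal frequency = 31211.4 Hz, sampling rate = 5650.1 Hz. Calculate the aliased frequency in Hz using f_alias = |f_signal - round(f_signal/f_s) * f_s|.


Compute the nearest integer multiple of fs to the signal:
n = round(31211.4 / 5650.1) = 6
f_alias = |31211.4 - 6 * 5650.1|
        = |31211.4 - 33900.6|
        = 2689.2 Hz

2689.2


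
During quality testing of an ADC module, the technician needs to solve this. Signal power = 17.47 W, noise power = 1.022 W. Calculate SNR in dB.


SNR in decibels:
SNR = 10 * log10(Ps / Pn)
    = 10 * log10(17.47 / 1.022)
    = 10 * log10(17.0939)
    = 10 * 1.2328
    = 12.33 dB

12.33 dB


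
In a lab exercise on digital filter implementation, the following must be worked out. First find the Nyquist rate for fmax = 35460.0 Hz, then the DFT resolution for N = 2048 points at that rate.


Step 1 — Nyquist sampling rate:
fs = 2 * fmax = 2 * 35460.0 = 70920.0 Hz

Step 2 — DFT bin spacing:
df = fs / N = 70920.0 / 2048 = 34.6289 Hz

34.6289 Hz


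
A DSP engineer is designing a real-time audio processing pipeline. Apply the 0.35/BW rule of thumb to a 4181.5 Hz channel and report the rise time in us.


Rise time from bandwidth relationship:
tr = 0.35 / BW
   = 0.35 / 4181.5
   = 8.370202081e-05 s
   = 83.702 us

83.702 us


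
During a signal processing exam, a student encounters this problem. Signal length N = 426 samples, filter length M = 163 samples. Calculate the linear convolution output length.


Linear convolution output length:
L = N + M - 1
  = 426 + 163 - 1
  = 588 samples

588


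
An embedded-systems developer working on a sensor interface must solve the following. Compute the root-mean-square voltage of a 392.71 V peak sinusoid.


RMS voltage for a sinusoidal waveform:
V_rms = V_peak / sqrt(2)
      = 392.71 / 1.414214
      = 277.688 V

277.688 V


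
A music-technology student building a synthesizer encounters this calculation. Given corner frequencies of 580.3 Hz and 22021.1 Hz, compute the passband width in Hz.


Bandwidth is the difference of -3dB frequencies:
BW = f_high - f_low
   = 22021.1 - 580.3
   = 21440.8 Hz

21440.8 Hz


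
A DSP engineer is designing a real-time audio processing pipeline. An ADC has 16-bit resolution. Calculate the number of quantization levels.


Number of quantization levels = 2^N
= 2^16
= 65536

65536


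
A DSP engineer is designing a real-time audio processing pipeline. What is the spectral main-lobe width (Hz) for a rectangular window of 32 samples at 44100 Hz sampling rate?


Main lobe width for a rectangular window:
Width = 2 * fs / N
      = 2 * 44100 / 32
      = 88200 / 32
      = 2756.25 Hz

2756.25 Hz


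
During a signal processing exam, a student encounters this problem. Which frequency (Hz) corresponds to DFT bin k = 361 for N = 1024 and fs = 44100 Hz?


Frequency of DFT bin k:
f_k = k * fs / N
    = 361 * 44100 / 1024
    = 15920100 / 1024
    = 15546.973 Hz

15546.973 Hz


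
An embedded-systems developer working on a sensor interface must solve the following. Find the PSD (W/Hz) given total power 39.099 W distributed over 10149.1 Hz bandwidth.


Power spectral density:
PSD = P / BW
    = 39.099 / 10149.1
    = 0.00385246 W/Hz

0.00385246 W/Hz


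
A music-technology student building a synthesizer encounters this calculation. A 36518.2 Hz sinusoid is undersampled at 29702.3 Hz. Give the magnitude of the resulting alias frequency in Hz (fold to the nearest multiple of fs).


Compute the nearest integer multiple of fs to the signal:
n = round(36518.2 / 29702.3) = 1
f_alias = |36518.2 - 1 * 29702.3|
        = |36518.2 - 29702.3|
        = 6815.9 Hz

6815.9


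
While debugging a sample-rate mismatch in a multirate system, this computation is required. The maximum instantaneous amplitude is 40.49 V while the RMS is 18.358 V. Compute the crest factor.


Crest factor is the ratio of peak to RMS:
CF = V_peak / V_rms
   = 40.49 / 18.358
   = 2.2056

2.2056


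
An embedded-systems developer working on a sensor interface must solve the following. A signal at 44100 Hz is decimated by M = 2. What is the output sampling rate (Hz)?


Decimation reduces the sample rate:
fs_out = fs_in / M
       = 44100 / 2
       = 22050.0 Hz

22050.0 Hz


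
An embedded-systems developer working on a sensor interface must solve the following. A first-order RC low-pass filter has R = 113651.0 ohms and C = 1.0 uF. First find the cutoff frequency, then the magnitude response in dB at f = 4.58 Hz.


Step 1 — cutoff frequency:
fc = 1 / (2*pi*R*C)
C = 1.0 uF = 1e-06 F
fc = 1 / (2*pi*113651.0*1e-06)
   = 1.40038 Hz

Step 2 — magnitude at f = 4.58 Hz:
|H(f)| = 1 / sqrt(1 + (f/fc)^2)
f/fc = 4.58 / 1.40038 = 3.270541
|H| = 1 / sqrt(1 + 10.696438) = 0.2923972
|H|_dB = 20*log10(0.2923972) = -10.68 dB

fc = 1.40038 Hz; |H(4.58 Hz)| = -10.68 dB


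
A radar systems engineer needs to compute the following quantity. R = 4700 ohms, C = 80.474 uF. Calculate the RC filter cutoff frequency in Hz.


Cutoff frequency of a first-order RC filter:
fc = 1 / (2 * pi * R * C)
C = 80.474 uF = 8.0474e-05 F
fc = 1 / (2 * pi * 4700 * 8.0474e-05)
   = 1 / 2.3764753557269
   = 0.420791 Hz

0.420791 Hz


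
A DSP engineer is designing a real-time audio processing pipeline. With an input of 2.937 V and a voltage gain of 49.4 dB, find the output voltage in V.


Output voltage from dB gain:
V_out = V_in * 10^(gain_dB / 20)
      = 2.937 * 10^(49.4 / 20)
      = 2.937 * 295.120923
      = 866.7701 V

866.7701 V


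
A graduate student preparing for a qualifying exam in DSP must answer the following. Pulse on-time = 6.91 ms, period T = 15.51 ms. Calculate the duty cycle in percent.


Duty cycle as a percentage:
DC = (t_on / T) * 100
   = (6.91 / 15.51) * 100
   = 0.445519 * 100
   = 44.55 %

44.55 %


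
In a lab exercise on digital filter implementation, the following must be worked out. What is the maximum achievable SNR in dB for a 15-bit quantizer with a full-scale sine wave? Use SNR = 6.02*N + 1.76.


Theoretical SNR for a full-scale sinusoid:
SNR = 6.02 * N + 1.76
    = 6.02 * 15 + 1.76
    = 90.3 + 1.76
    = 92.06 dB

92.06 dB


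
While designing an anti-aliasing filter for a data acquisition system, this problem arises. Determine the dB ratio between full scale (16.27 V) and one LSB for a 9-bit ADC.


Dynamic range from full-scale to LSB:
V_min = V_max / 2^bits = 16.27 / 2^9
DR = 20 * log10(V_max / V_min)
   = 20 * log10(2^9)
   = 20 * 9 * log10(2)
   = 54.19 dB

54.19 dB


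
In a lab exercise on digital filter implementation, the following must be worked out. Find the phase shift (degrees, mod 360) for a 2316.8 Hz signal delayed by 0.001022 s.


Phase shift from frequency and time delay:
phi = 360 * f * t_delay
    = 360 * 2316.8 * 0.001022
    = 852.4 degrees
    mod 360 = 132.4 degrees

132.4 degrees


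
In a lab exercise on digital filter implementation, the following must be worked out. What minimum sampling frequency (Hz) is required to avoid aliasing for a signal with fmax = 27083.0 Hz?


The Nyquist rate is twice the maximum frequency component.
fs_min = 2 * fmax
      = 2 * 27083.0
      = 54166.0 Hz

54166.0


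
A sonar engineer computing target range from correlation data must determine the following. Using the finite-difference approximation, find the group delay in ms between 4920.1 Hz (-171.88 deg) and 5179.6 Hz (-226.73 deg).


Group delay from phase difference:
tau = -d(phi)/d(omega)
d(phi) = -54.85 deg = -0.957313 rad
d(omega) = 2*pi*(5179.6 - 4920.1) = 1630.4866 rad/s
tau = -(-0.957313) / 1630.4866
    = 0.5871 ms

0.5871 ms


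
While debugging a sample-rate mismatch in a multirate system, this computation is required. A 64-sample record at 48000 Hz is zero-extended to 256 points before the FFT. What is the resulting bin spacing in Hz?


Frequency resolution after zero-padding:
N_padded = 64 * 4 = 256
df = fs / N_padded
   = 48000 / 256
   = 187.5 Hz

187.5 Hz
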